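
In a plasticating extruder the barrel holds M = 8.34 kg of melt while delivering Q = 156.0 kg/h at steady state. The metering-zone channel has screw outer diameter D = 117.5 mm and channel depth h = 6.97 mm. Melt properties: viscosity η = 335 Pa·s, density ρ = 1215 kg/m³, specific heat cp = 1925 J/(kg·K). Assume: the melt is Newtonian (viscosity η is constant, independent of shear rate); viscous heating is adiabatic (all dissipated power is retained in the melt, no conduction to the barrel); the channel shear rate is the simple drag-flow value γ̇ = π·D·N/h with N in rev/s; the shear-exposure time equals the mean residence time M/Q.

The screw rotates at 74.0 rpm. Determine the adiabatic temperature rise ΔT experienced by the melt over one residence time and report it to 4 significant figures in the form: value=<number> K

value=117.6 K

Convert throughput: Q = 156.0 kg/h = 156.0/3600 = 0.0433333 kg/s
Mean residence time: t_res = M/Q_s = 8.34 kg / 0.0433333 kg/s = 192.462 s
Geometry in metres: D = 117.5 mm → 0.1175 m, h = 6.97 mm → 0.00697 m; screw speed N = 74.0 rpm = 1.23333 rev/s
γ̇ = π D N / h = (π)(0.1175)(1.23333) / 0.00697 = 65.3184 s⁻¹
ΔT = η·γ̇²·t_res / (ρ·cp) = 335 · (65.3184)² · 192.462 / (1215 · 1925) = 117.612 K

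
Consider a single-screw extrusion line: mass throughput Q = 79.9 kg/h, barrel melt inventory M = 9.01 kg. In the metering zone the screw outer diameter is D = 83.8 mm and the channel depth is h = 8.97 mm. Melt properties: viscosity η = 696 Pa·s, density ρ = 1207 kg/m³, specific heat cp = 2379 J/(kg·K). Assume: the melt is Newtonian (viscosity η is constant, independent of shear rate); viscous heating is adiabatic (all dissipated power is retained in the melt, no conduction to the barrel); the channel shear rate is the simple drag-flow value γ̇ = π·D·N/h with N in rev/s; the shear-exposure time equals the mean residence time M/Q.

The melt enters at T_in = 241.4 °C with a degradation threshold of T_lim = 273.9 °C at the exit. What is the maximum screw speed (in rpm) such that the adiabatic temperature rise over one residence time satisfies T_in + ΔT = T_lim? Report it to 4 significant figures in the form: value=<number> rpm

Convert throughput: Q = 79.9 kg/h = 79.9/3600 = 0.0221944 kg/s
t_res = M / Q_s = 9.01 ÷ 0.0221944 = 405.957 s
Convert to metres: D = 0.0838 m, h = 0.00897 m
ΔT_a = T_lim − T_in = 273.9 °C − 241.4 °C = 32.5 K
γ̇_max² = ΔT_a·ρ·cp/(η·t_res) = 32.5·1207·2379/(696·405.957) = 330.29 s⁻²
Take the square root: γ̇_max = √(330.29) = 18.1739 s⁻¹
N_max = γ̇_max h / (πD) = 18.1739·0.00897/(π·0.0838) = 0.619222 rev/s → ×60 = 37.1533 rpm

value=37.15 rpm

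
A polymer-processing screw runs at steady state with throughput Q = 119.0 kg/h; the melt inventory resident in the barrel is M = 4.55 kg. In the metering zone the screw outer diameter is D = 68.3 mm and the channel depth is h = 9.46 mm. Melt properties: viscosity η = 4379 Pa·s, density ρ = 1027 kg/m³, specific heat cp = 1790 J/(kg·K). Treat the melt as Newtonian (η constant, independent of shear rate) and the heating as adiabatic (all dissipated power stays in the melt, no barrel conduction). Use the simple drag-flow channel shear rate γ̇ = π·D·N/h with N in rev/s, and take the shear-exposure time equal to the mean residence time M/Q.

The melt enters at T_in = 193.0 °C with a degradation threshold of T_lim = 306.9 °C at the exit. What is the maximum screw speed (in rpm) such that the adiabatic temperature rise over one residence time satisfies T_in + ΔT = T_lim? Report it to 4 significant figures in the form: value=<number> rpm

value=49.30 rpm

Convert throughput: Q = 119.0 kg/h = 119.0/3600 = 0.0330556 kg/s
t_res = M / Q_s = 4.55 ÷ 0.0330556 = 137.647 s
D = 68.3 mm = 0.0683 m;  h = 9.46 mm = 0.00946 m
ΔT_a = T_lim − T_in = 306.9 °C − 193.0 °C = 113.9 K
γ̇_max² = ΔT_a·ρ·cp / (η·t_res) = [113.9 × 1027 × 1790] / [4379 × 137.647] = 347.38 s⁻²
Take the square root: γ̇_max = √(347.38) = 18.6381 s⁻¹
N_max = γ̇_max h / (πD) = 18.6381·0.00946/(π·0.0683) = 0.821719 rev/s → ×60 = 49.3031 rpm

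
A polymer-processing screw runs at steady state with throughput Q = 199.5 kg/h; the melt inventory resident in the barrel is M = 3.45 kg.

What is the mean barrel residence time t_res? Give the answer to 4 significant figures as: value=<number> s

value=62.26 s

Q_s = Q / 3600 = 199.5 / 3600 = 0.0554167 kg/s
t_res = M / Q_s = 3.45 / 0.0554167 = 62.2556 s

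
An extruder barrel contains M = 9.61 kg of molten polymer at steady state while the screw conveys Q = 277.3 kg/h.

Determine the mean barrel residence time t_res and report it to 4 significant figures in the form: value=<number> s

value=124.8 s

Convert throughput: Q = 277.3 kg/h = 277.3/3600 = 0.0770278 kg/s
t_res = M / Q_s = 9.61 ÷ 0.0770278 = 124.76 s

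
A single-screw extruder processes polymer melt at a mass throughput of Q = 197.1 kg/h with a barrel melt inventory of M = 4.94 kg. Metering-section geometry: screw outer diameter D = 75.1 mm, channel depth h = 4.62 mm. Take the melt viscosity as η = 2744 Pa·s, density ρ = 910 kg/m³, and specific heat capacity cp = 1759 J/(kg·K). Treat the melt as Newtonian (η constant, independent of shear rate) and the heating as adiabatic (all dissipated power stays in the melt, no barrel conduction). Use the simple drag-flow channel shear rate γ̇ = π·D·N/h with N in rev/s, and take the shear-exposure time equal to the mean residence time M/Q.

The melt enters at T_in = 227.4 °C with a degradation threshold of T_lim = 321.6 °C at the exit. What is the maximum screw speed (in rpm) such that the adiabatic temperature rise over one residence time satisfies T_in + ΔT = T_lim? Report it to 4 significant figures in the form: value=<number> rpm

Throughput in SI: Q_s = 197.1 kg/h ÷ 3600 s/h = 0.05475 kg/s
t_res = M / Q_s = 4.94 ÷ 0.05475 = 90.2283 s
Convert to metres: D = 0.0751 m, h = 0.00462 m
ΔT_a = T_lim − T_in = 321.6 °C − 227.4 °C = 94.2 K
Invert ΔT = ηγ̇²t_res/(ρcp) for γ̇: γ̇_max² = ΔT_a ρ cp / (η t_res) = 94.2·910·1759 / (2744·90.2283) = 609.02 s⁻²
Take the square root: γ̇_max = √(609.02) = 24.6783 s⁻¹
Solve γ̇ = πDN/h for N: N_max = γ̇_max·h/(π·D) = 24.6783 × 0.00462 / (π × 0.0751) = 0.483245 rev/s = 28.9947 rpm

value=28.99 rpm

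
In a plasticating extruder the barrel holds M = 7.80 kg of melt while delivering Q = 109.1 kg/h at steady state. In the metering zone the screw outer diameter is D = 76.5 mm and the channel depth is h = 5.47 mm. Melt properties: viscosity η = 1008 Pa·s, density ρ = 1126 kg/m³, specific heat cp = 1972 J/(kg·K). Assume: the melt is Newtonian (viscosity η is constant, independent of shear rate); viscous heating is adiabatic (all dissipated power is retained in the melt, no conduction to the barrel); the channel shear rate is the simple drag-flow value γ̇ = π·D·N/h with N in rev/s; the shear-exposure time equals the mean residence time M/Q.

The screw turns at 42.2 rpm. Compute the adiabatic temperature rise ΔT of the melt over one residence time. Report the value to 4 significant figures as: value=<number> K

Q_s = Q / 3600 = 109.1 / 3600 = 0.0303056 kg/s
t_res = M / Q_s = 7.80 ÷ 0.0303056 = 257.379 s
D = 76.5 mm = 0.0765 m;  h = 5.47 mm = 0.00547 m;  N = 42.2 rpm / 60 = 0.703333 rev/s
γ̇ = π D N / h = (π)(0.0765)(0.703333) / 0.00547 = 30.9019 s⁻¹
ΔT = η·γ̇²·t_res/(ρ·cp) = [1008 × 30.9019² × 257.379] / [1126 × 1972] = 111.573 K

value=111.6 K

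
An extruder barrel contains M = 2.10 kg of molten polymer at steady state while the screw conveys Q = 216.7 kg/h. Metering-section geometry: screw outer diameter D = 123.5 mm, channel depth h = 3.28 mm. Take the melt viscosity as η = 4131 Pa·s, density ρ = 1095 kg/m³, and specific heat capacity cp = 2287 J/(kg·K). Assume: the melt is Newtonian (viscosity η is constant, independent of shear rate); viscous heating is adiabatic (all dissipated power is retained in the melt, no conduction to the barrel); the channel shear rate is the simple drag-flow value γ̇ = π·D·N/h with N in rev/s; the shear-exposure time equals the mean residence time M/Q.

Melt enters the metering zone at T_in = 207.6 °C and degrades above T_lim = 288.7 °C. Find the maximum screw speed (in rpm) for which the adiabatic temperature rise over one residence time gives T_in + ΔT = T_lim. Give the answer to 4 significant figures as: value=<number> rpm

Throughput in SI: Q_s = 216.7 kg/h ÷ 3600 s/h = 0.0601944 kg/s
t_res = M / Q_s = 2.10 / 0.0601944 = 34.8869 s
Convert to metres: D = 0.1235 m, h = 0.00328 m
Allowable rise: ΔT_a = T_lim − T_in = 288.7 − 207.6 = 81.1 K
γ̇_max² = ΔT_a·ρ·cp/(η·t_res) = 81.1·1095·2287/(4131·34.8869) = 1409.23 s⁻²
γ̇_max = sqrt(1409.23) = 37.5398 s⁻¹
N_max = γ̇_max h / (πD) = 37.5398·0.00328/(π·0.1235) = 0.317357 rev/s → ×60 = 19.0414 rpm

value=19.04 rpm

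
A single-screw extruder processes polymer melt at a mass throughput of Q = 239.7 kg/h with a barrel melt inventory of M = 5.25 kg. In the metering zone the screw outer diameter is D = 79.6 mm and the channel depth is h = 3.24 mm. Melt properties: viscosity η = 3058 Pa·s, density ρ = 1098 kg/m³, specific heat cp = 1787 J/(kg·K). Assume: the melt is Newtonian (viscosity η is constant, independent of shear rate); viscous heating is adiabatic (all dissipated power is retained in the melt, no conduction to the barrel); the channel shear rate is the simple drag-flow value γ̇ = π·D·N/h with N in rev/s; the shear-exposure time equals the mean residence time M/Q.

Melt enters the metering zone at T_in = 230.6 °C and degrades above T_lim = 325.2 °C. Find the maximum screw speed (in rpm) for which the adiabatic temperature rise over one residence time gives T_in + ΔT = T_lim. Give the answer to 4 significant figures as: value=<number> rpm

Q_s = Q / 3600 = 239.7 / 3600 = 0.0665833 kg/s
Mean residence time: t_res = M/Q_s = 5.25 kg / 0.0665833 kg/s = 78.8486 s
Convert to metres: D = 0.0796 m, h = 0.00324 m
ΔT_a = T_lim − T_in = 325.2 − 230.6 = 94.6 K
γ̇_max² = ΔT_a·ρ·cp / (η·t_res) = [94.6 × 1098 × 1787] / [3058 × 78.8486] = 769.816 s⁻²
Take the square root: γ̇_max = √(769.816) = 27.7456 s⁻¹
Solve γ̇ = πDN/h for N: N_max = γ̇_max·h/(π·D) = 27.7456 × 0.00324 / (π × 0.0796) = 0.359481 rev/s = 21.5688 rpm

value=21.57 rpm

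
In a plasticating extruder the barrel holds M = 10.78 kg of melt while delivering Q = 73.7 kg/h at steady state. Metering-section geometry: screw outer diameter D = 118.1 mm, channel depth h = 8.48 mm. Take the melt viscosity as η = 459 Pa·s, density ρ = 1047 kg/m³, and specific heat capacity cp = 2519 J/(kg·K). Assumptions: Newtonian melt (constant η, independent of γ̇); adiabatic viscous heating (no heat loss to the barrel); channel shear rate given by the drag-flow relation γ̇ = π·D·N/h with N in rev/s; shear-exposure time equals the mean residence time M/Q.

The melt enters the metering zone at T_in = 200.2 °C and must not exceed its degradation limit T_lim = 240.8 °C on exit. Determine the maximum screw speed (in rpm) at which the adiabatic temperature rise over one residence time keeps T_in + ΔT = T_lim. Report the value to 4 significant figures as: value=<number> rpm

Q_s = Q / 3600 = 73.7 / 3600 = 0.0204722 kg/s
t_res = M / Q_s = 10.78 ÷ 0.0204722 = 526.567 s
D = 118.1 mm = 0.1181 m;  h = 8.48 mm = 0.00848 m
ΔT_a = T_lim − T_in = 240.8 °C − 200.2 °C = 40.6 K
Invert ΔT = ηγ̇²t_res/(ρcp) for γ̇: γ̇_max² = ΔT_a ρ cp / (η t_res) = 40.6·1047·2519 / (459·526.567) = 443.031 s⁻²
Take the square root: γ̇_max = √(443.031) = 21.0483 s⁻¹
N_max = γ̇_max h / (πD) = 21.0483·0.00848/(π·0.1181) = 0.481076 rev/s → ×60 = 28.8645 rpm

value=28.86 rpm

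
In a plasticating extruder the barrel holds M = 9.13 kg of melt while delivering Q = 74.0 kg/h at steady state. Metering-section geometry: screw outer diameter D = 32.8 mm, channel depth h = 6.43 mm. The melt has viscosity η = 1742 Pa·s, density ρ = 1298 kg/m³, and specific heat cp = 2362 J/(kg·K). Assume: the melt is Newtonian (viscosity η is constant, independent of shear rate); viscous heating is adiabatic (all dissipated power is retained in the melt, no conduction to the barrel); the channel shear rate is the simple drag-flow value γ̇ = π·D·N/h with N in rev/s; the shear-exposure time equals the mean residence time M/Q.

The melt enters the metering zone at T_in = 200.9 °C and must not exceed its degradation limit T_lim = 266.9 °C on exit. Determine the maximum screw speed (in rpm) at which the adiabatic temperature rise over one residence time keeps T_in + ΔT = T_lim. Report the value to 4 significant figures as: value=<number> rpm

value=60.55 rpm

Q_s = Q / 3600 = 74.0 / 3600 = 0.0205556 kg/s
t_res = M / Q_s = 9.13 ÷ 0.0205556 = 444.162 s
D = 32.8 mm = 0.0328 m;  h = 6.43 mm = 0.00643 m
ΔT_a = T_lim − T_in = 266.9 °C − 200.9 °C = 66 K
γ̇_max² = ΔT_a·ρ·cp/(η·t_res) = 66·1298·2362/(1742·444.162) = 261.522 s⁻²
γ̇_max = √261.522 = 16.1717 s⁻¹
Solve γ̇ = πDN/h for N: N_max = γ̇_max·h/(π·D) = 16.1717 × 0.00643 / (π × 0.0328) = 1.00912 rev/s = 60.547 rpm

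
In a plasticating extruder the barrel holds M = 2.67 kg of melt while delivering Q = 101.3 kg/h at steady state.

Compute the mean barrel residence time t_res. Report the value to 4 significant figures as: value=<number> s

Throughput in SI: Q_s = 101.3 kg/h ÷ 3600 s/h = 0.0281389 kg/s
t_res = M / Q_s = 2.67 ÷ 0.0281389 = 94.8865 s

value=94.89 s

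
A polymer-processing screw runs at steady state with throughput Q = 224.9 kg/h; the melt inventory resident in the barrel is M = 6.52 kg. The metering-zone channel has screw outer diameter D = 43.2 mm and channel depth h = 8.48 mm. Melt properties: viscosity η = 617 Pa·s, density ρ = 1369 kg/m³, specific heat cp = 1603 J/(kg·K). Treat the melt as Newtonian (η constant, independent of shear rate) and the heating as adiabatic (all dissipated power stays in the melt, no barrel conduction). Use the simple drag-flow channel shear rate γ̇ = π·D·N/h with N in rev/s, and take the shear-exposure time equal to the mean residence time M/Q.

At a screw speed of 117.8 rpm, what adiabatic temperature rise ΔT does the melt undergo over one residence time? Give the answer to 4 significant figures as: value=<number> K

value=28.97 K

Convert throughput: Q = 224.9 kg/h = 224.9/3600 = 0.0624722 kg/s
t_res = M / Q_s = 6.52 ÷ 0.0624722 = 104.366 s
Convert to SI: D = 0.0432 m, h = 0.00848 m, N = 117.8/60 = 1.96333 rev/s
γ̇ = π D N / h = (π)(0.0432)(1.96333) / 0.00848 = 31.4219 s⁻¹
ΔT = η·γ̇²·t_res/(ρ·cp) = [617 × 31.4219² × 104.366] / [1369 × 1603] = 28.9716 K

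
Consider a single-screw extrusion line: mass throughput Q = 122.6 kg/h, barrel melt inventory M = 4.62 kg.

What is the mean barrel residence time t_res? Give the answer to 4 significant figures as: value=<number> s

value=135.7 s

Throughput in SI: Q_s = 122.6 kg/h ÷ 3600 s/h = 0.0340556 kg/s
t_res = M / Q_s = 4.62 ÷ 0.0340556 = 135.661 s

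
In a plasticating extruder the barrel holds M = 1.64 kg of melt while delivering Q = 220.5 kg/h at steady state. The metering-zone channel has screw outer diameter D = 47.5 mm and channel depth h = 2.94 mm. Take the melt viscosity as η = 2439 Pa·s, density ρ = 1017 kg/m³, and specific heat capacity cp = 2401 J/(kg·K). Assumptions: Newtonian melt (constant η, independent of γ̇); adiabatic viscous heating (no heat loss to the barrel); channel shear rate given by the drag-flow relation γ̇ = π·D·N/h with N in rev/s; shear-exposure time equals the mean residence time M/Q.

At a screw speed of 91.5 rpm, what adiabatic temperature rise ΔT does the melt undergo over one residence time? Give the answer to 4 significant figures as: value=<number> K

Throughput in SI: Q_s = 220.5 kg/h ÷ 3600 s/h = 0.06125 kg/s
Mean residence time: t_res = M/Q_s = 1.64 kg / 0.06125 kg/s = 26.7755 s
Geometry in metres: D = 47.5 mm → 0.0475 m, h = 2.94 mm → 0.00294 m; screw speed N = 91.5 rpm = 1.525 rev/s
γ̇ = π D N / h = (π)(0.0475)(1.525) / 0.00294 = 77.4045 s⁻¹
ΔT = η·γ̇²·t_res/(ρ·cp) = [2439 × 77.4045² × 26.7755] / [1017 × 2401] = 160.239 K

value=160.2 K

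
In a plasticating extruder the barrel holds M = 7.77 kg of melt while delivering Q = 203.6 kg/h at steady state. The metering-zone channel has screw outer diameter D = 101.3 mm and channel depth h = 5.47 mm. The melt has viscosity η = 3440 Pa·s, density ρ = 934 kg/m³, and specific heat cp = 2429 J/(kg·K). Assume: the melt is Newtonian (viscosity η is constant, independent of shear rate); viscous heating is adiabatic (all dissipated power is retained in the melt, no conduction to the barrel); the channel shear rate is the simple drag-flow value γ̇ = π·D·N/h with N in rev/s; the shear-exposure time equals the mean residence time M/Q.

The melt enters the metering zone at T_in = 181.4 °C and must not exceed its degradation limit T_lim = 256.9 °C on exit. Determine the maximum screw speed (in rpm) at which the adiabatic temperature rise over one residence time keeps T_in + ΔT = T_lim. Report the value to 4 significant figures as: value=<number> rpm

Throughput in SI: Q_s = 203.6 kg/h ÷ 3600 s/h = 0.0565556 kg/s
t_res = M / Q_s = 7.77 / 0.0565556 = 137.387 s
Convert to metres: D = 0.1013 m, h = 0.00547 m
ΔT_a = T_lim − T_in = 256.9 − 181.4 = 75.5 K
Invert ΔT = ηγ̇²t_res/(ρcp) for γ̇: γ̇_max² = ΔT_a ρ cp / (η t_res) = 75.5·934·2429 / (3440·137.387) = 362.424 s⁻²
Take the square root: γ̇_max = √(362.424) = 19.0374 s⁻¹
N_max = γ̇_max·h / (π·D) = 19.0374 · 0.00547 / (π · 0.1013) = 0.327218 rev/s = 19.6331 rpm

value=19.63 rpm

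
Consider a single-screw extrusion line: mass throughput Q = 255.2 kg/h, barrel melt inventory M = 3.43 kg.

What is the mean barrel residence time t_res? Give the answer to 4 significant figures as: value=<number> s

Convert throughput: Q = 255.2 kg/h = 255.2/3600 = 0.0708889 kg/s
t_res = M / Q_s = 3.43 ÷ 0.0708889 = 48.3856 s

value=48.39 s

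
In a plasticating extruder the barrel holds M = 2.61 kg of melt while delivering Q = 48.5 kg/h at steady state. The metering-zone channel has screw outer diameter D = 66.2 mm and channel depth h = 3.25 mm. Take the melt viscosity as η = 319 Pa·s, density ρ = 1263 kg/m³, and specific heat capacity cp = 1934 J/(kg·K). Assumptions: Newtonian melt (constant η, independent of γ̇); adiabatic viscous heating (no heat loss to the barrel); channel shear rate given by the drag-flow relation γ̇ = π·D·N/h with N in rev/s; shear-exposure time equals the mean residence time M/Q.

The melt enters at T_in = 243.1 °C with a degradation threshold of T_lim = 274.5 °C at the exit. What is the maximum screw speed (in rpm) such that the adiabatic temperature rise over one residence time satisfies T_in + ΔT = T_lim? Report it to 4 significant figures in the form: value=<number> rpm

Throughput in SI: Q_s = 48.5 kg/h ÷ 3600 s/h = 0.0134722 kg/s
Mean residence time: t_res = M/Q_s = 2.61 kg / 0.0134722 kg/s = 193.732 s
Geometry in SI: D = 66.2 mm → 0.0662 m, h = 3.25 mm → 0.00325 m
Allowable rise: ΔT_a = T_lim − T_in = 274.5 − 243.1 = 31.4 K
Invert ΔT = ηγ̇²t_res/(ρcp) for γ̇: γ̇_max² = ΔT_a ρ cp / (η t_res) = 31.4·1263·1934 / (319·193.732) = 1241.07 s⁻²
γ̇_max = sqrt(1241.07) = 35.2289 s⁻¹
Solve γ̇ = πDN/h for N: N_max = γ̇_max·h/(π·D) = 35.2289 × 0.00325 / (π × 0.0662) = 0.550521 rev/s = 33.0313 rpm

value=33.03 rpm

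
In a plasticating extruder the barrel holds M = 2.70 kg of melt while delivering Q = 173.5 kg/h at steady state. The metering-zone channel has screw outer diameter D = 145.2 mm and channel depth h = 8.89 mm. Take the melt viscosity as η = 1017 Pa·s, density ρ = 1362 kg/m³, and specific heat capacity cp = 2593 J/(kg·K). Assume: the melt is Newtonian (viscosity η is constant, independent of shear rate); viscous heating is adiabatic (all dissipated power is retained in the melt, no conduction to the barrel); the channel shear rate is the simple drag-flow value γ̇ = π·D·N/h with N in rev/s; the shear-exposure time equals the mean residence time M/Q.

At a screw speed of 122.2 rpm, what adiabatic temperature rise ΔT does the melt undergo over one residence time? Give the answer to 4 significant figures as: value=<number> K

value=176.2 K

Convert throughput: Q = 173.5 kg/h = 173.5/3600 = 0.0481944 kg/s
t_res = M / Q_s = 2.70 ÷ 0.0481944 = 56.0231 s
Geometry in metres: D = 145.2 mm → 0.1452 m, h = 8.89 mm → 0.00889 m; screw speed N = 122.2 rpm = 2.03667 rev/s
Shear rate: γ̇ = πDN/h = π·0.1452·2.03667/0.00889 = 104.504 s⁻¹
Adiabatic rise: ΔT = η γ̇² t_res / (ρ cp) = 1017·(104.504)²·56.0231 / (1362·2593) = 176.188 K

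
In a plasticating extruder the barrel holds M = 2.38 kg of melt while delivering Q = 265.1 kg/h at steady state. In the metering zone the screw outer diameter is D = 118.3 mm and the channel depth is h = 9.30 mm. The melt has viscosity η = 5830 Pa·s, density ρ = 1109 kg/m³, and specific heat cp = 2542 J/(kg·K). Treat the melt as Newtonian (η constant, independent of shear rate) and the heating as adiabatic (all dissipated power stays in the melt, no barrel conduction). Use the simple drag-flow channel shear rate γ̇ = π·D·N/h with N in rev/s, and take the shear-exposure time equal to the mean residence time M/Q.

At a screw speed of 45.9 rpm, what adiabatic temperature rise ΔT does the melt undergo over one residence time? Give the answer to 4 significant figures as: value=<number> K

value=62.47 K

Convert throughput: Q = 265.1 kg/h = 265.1/3600 = 0.0736389 kg/s
t_res = M / Q_s = 2.38 / 0.0736389 = 32.3199 s
D = 118.3 mm = 0.1183 m;  h = 9.30 mm = 0.0093 m;  N = 45.9 rpm / 60 = 0.765 rev/s
Shear rate: γ̇ = πDN/h = π·0.1183·0.765/0.0093 = 30.5712 s⁻¹
Adiabatic rise: ΔT = η γ̇² t_res / (ρ cp) = 5830·(30.5712)²·32.3199 / (1109·2542) = 62.468 K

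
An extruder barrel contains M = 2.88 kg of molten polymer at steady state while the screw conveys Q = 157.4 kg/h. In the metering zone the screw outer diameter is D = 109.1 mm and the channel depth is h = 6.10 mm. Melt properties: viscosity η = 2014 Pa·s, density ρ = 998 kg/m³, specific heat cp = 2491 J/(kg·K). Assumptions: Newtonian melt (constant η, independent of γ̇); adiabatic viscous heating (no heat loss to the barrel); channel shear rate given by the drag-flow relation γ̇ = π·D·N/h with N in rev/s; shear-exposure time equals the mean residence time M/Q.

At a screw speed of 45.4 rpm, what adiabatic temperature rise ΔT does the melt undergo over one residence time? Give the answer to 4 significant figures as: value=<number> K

Convert throughput: Q = 157.4 kg/h = 157.4/3600 = 0.0437222 kg/s
t_res = M / Q_s = 2.88 ÷ 0.0437222 = 65.8704 s
D = 109.1 mm = 0.1091 m;  h = 6.10 mm = 0.0061 m;  N = 45.4 rpm / 60 = 0.756667 rev/s
Shear rate: γ̇ = πDN/h = π·0.1091·0.756667/0.0061 = 42.5157 s⁻¹
Adiabatic rise: ΔT = η γ̇² t_res / (ρ cp) = 2014·(42.5157)²·65.8704 / (998·2491) = 96.4593 K

value=96.46 K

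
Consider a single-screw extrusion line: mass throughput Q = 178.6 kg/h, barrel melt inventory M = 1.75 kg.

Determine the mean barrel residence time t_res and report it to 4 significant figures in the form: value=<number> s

value=35.27 s

Throughput in SI: Q_s = 178.6 kg/h ÷ 3600 s/h = 0.0496111 kg/s
t_res = M / Q_s = 1.75 / 0.0496111 = 35.2744 s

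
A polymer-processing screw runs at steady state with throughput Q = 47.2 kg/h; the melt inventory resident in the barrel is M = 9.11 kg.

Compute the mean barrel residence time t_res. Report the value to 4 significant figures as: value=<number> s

Convert throughput: Q = 47.2 kg/h = 47.2/3600 = 0.0131111 kg/s
Mean residence time: t_res = M/Q_s = 9.11 kg / 0.0131111 kg/s = 694.831 s

value=694.8 s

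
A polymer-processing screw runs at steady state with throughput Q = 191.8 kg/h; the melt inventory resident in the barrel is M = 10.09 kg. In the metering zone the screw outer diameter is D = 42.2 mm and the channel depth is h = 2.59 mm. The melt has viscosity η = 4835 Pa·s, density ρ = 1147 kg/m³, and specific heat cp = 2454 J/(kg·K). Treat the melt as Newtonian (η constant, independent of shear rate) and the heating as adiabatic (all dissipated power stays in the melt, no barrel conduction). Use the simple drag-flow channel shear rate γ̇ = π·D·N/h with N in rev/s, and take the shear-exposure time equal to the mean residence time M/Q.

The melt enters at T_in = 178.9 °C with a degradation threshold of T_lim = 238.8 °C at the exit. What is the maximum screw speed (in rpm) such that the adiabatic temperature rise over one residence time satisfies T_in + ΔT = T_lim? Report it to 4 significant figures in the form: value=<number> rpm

value=15.91 rpm

Q_s = Q / 3600 = 191.8 / 3600 = 0.0532778 kg/s
t_res = M / Q_s = 10.09 ÷ 0.0532778 = 189.385 s
Geometry in SI: D = 42.2 mm → 0.0422 m, h = 2.59 mm → 0.00259 m
ΔT_a = T_lim − T_in = 238.8 − 178.9 = 59.9 K
γ̇_max² = ΔT_a·ρ·cp/(η·t_res) = 59.9·1147·2454/(4835·189.385) = 184.129 s⁻²
γ̇_max = sqrt(184.129) = 13.5694 s⁻¹
N_max = γ̇_max·h / (π·D) = 13.5694 · 0.00259 / (π · 0.0422) = 0.265093 rev/s = 15.9056 rpm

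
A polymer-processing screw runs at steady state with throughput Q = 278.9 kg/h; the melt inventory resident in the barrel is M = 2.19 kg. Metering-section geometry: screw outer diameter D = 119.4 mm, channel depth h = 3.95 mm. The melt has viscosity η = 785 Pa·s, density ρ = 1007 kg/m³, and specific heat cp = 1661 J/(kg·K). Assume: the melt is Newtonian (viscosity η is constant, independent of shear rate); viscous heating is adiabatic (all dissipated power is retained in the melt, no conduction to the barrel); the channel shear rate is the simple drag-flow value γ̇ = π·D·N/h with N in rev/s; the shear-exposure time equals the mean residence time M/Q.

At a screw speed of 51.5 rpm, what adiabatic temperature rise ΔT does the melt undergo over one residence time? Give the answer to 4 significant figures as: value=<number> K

Throughput in SI: Q_s = 278.9 kg/h ÷ 3600 s/h = 0.0774722 kg/s
t_res = M / Q_s = 2.19 / 0.0774722 = 28.2682 s
D = 119.4 mm = 0.1194 m;  h = 3.95 mm = 0.00395 m;  N = 51.5 rpm / 60 = 0.858333 rev/s
Shear rate: γ̇ = πDN/h = π·0.1194·0.858333/0.00395 = 81.5104 s⁻¹
ΔT = η·γ̇²·t_res/(ρ·cp) = [785 × 81.5104² × 28.2682] / [1007 × 1661] = 88.1444 K

value=88.14 K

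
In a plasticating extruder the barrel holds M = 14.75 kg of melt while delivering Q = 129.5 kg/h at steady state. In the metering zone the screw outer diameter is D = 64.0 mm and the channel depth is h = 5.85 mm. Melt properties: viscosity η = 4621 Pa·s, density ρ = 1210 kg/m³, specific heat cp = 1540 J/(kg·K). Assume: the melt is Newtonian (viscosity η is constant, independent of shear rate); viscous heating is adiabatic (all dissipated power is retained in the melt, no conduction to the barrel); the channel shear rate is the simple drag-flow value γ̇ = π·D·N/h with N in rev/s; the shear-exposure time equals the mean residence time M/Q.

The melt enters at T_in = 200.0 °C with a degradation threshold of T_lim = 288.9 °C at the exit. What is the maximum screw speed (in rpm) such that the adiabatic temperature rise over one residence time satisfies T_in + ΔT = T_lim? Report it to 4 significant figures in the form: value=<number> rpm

value=16.32 rpm

Q_s = Q / 3600 = 129.5 / 3600 = 0.0359722 kg/s
Mean residence time: t_res = M/Q_s = 14.75 kg / 0.0359722 kg/s = 410.039 s
Geometry in SI: D = 64.0 mm → 0.064 m, h = 5.85 mm → 0.00585 m
ΔT_a = T_lim − T_in = 288.9 °C − 200.0 °C = 88.9 K
Invert ΔT = ηγ̇²t_res/(ρcp) for γ̇: γ̇_max² = ΔT_a ρ cp / (η t_res) = 88.9·1210·1540 / (4621·410.039) = 87.4273 s⁻²
γ̇_max = √87.4273 = 9.35026 s⁻¹
Solve γ̇ = πDN/h for N: N_max = γ̇_max·h/(π·D) = 9.35026 × 0.00585 / (π × 0.064) = 0.272051 rev/s = 16.323 rpm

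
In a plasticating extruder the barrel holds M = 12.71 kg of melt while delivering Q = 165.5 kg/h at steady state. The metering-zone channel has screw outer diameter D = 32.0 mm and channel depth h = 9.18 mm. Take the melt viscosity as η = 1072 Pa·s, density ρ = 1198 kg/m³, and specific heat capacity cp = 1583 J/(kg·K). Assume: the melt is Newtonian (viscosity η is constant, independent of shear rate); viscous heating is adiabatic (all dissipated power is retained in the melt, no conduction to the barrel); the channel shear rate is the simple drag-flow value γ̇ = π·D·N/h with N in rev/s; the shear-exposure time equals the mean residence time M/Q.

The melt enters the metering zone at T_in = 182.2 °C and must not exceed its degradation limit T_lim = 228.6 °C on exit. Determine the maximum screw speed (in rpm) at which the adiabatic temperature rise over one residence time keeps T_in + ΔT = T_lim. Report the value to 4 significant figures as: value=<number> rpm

value=94.41 rpm

Q_s = Q / 3600 = 165.5 / 3600 = 0.0459722 kg/s
t_res = M / Q_s = 12.71 / 0.0459722 = 276.471 s
Convert to metres: D = 0.032 m, h = 0.00918 m
ΔT_a = T_lim − T_in = 228.6 − 182.2 = 46.4 K
γ̇_max² = ΔT_a·ρ·cp/(η·t_res) = 46.4·1198·1583/(1072·276.471) = 296.9 s⁻²
Take the square root: γ̇_max = √(296.9) = 17.2308 s⁻¹
N_max = γ̇_max h / (πD) = 17.2308·0.00918/(π·0.032) = 1.57343 rev/s → ×60 = 94.406 rpm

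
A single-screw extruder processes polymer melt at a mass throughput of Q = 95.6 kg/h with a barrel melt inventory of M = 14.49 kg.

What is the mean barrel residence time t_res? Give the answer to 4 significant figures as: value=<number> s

value=545.6 s

Q_s = Q / 3600 = 95.6 / 3600 = 0.0265556 kg/s
t_res = M / Q_s = 14.49 / 0.0265556 = 545.649 s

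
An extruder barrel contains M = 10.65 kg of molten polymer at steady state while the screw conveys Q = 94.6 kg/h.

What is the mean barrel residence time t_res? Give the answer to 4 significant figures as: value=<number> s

Convert throughput: Q = 94.6 kg/h = 94.6/3600 = 0.0262778 kg/s
t_res = M / Q_s = 10.65 / 0.0262778 = 405.285 s

value=405.3 s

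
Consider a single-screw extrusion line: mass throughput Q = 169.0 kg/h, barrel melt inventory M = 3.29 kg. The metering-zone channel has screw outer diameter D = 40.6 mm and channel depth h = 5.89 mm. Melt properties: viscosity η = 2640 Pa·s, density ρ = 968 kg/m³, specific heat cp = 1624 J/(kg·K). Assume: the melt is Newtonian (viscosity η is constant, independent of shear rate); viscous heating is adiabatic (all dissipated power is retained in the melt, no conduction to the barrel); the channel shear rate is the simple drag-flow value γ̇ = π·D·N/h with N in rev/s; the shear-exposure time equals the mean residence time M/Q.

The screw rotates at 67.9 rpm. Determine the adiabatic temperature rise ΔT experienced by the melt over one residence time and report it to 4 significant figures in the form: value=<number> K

value=70.68 K

Convert throughput: Q = 169.0 kg/h = 169.0/3600 = 0.0469444 kg/s
Mean residence time: t_res = M/Q_s = 3.29 kg / 0.0469444 kg/s = 70.0828 s
D = 40.6 mm = 0.0406 m;  h = 5.89 mm = 0.00589 m;  N = 67.9 rpm / 60 = 1.13167 rev/s
γ̇ = π·D·N / h = π · 0.0406 · 1.13167 / 0.00589 = 24.5064 s⁻¹
ΔT = η·γ̇²·t_res / (ρ·cp) = 2640 · (24.5064)² · 70.0828 / (968 · 1624) = 70.6826 K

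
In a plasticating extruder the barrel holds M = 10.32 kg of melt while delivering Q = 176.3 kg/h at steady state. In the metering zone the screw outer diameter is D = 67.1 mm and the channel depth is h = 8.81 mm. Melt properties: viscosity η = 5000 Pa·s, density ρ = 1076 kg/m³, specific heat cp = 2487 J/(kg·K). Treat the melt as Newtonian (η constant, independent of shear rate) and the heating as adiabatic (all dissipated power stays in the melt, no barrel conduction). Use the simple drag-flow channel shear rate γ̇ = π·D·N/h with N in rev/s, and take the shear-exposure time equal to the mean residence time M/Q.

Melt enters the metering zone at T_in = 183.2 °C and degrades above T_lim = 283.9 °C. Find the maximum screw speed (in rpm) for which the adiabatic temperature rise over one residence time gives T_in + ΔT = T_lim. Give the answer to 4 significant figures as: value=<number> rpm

Throughput in SI: Q_s = 176.3 kg/h ÷ 3600 s/h = 0.0489722 kg/s
Mean residence time: t_res = M/Q_s = 10.32 kg / 0.0489722 kg/s = 210.732 s
Convert to metres: D = 0.0671 m, h = 0.00881 m
ΔT_a = T_lim − T_in = 283.9 °C − 183.2 °C = 100.7 K
γ̇_max² = ΔT_a·ρ·cp/(η·t_res) = 100.7·1076·2487/(5000·210.732) = 255.751 s⁻²
Take the square root: γ̇_max = √(255.751) = 15.9922 s⁻¹
N_max = γ̇_max h / (πD) = 15.9922·0.00881/(π·0.0671) = 0.668363 rev/s → ×60 = 40.1018 rpm

value=40.10 rpm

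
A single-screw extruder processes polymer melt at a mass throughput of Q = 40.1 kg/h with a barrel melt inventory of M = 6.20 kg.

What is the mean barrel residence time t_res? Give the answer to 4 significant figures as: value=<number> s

Q_s = Q / 3600 = 40.1 / 3600 = 0.0111389 kg/s
t_res = M / Q_s = 6.20 / 0.0111389 = 556.608 s

value=556.6 s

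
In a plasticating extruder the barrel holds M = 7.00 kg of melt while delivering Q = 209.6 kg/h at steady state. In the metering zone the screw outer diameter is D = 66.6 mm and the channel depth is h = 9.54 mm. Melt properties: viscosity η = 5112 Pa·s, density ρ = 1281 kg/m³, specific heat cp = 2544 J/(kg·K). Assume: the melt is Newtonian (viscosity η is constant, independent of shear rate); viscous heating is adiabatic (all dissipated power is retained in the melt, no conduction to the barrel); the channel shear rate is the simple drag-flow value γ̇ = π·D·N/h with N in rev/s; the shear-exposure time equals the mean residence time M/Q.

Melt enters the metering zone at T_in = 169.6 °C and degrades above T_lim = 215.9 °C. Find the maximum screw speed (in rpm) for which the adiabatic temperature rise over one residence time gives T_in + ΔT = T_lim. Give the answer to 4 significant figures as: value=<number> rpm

value=42.86 rpm

Throughput in SI: Q_s = 209.6 kg/h ÷ 3600 s/h = 0.0582222 kg/s
t_res = M / Q_s = 7.00 / 0.0582222 = 120.229 s
Convert to metres: D = 0.0666 m, h = 0.00954 m
Allowable rise: ΔT_a = T_lim − T_in = 215.9 − 169.6 = 46.3 K
γ̇_max² = ΔT_a·ρ·cp / (η·t_res) = [46.3 × 1281 × 2544] / [5112 × 120.229] = 245.498 s⁻²
γ̇_max = sqrt(245.498) = 15.6684 s⁻¹
N_max = γ̇_max·h / (π·D) = 15.6684 · 0.00954 / (π · 0.0666) = 0.714411 rev/s = 42.8646 rpm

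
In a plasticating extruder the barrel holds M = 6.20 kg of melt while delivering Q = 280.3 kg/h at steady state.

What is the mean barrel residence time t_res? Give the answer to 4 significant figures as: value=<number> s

value=79.63 s

Q_s = Q / 3600 = 280.3 / 3600 = 0.0778611 kg/s
Mean residence time: t_res = M/Q_s = 6.20 kg / 0.0778611 kg/s = 79.629 s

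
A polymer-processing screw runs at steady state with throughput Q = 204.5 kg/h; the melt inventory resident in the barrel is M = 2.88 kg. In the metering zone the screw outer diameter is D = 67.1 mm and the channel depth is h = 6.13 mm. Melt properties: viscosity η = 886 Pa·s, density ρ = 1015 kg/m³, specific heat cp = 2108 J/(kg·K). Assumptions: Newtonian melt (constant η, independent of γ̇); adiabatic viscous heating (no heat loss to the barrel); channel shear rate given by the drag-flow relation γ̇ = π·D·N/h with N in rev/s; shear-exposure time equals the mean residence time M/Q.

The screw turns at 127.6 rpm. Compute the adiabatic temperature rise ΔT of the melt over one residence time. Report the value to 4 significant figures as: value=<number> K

Convert throughput: Q = 204.5 kg/h = 204.5/3600 = 0.0568056 kg/s
t_res = M / Q_s = 2.88 / 0.0568056 = 50.6993 s
D = 67.1 mm = 0.0671 m;  h = 6.13 mm = 0.00613 m;  N = 127.6 rpm / 60 = 2.12667 rev/s
Shear rate: γ̇ = πDN/h = π·0.0671·2.12667/0.00613 = 73.1327 s⁻¹
Adiabatic rise: ΔT = η γ̇² t_res / (ρ cp) = 886·(73.1327)²·50.6993 / (1015·2108) = 112.285 K

value=112.3 K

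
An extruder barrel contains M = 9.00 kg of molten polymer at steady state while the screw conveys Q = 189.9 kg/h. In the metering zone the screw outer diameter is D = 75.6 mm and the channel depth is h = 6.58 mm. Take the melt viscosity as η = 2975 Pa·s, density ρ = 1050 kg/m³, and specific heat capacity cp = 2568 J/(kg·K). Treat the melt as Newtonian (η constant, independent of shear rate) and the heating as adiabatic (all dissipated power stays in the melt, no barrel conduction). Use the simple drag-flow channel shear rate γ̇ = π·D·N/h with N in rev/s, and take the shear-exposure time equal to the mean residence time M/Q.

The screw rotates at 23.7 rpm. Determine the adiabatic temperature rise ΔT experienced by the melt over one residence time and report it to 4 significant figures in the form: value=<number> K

Q_s = Q / 3600 = 189.9 / 3600 = 0.05275 kg/s
t_res = M / Q_s = 9.00 ÷ 0.05275 = 170.616 s
Convert to SI: D = 0.0756 m, h = 0.00658 m, N = 23.7/60 = 0.395 rev/s
Shear rate: γ̇ = πDN/h = π·0.0756·0.395/0.00658 = 14.2575 s⁻¹
ΔT = η·γ̇²·t_res / (ρ·cp) = 2975 · (14.2575)² · 170.616 / (1050 · 2568) = 38.2656 K

value=38.27 K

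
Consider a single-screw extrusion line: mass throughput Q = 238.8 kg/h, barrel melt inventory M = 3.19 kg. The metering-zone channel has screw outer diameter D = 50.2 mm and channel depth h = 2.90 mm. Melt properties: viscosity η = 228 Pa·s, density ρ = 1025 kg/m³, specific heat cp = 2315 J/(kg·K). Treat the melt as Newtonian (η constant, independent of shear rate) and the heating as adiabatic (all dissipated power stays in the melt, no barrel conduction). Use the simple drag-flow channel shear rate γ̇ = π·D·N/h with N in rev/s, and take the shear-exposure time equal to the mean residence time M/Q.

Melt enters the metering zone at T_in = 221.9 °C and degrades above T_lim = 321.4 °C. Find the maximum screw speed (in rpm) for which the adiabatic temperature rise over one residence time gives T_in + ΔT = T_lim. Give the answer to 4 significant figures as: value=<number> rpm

value=161.9 rpm

Q_s = Q / 3600 = 238.8 / 3600 = 0.0663333 kg/s
t_res = M / Q_s = 3.19 ÷ 0.0663333 = 48.0905 s
Geometry in SI: D = 50.2 mm → 0.0502 m, h = 2.90 mm → 0.0029 m
Allowable rise: ΔT_a = T_lim − T_in = 321.4 − 221.9 = 99.5 K
Invert ΔT = ηγ̇²t_res/(ρcp) for γ̇: γ̇_max² = ΔT_a ρ cp / (η t_res) = 99.5·1025·2315 / (228·48.0905) = 21533 s⁻²
γ̇_max = sqrt(21533) = 146.741 s⁻¹
Solve γ̇ = πDN/h for N: N_max = γ̇_max·h/(π·D) = 146.741 × 0.0029 / (π × 0.0502) = 2.69834 rev/s = 161.9 rpm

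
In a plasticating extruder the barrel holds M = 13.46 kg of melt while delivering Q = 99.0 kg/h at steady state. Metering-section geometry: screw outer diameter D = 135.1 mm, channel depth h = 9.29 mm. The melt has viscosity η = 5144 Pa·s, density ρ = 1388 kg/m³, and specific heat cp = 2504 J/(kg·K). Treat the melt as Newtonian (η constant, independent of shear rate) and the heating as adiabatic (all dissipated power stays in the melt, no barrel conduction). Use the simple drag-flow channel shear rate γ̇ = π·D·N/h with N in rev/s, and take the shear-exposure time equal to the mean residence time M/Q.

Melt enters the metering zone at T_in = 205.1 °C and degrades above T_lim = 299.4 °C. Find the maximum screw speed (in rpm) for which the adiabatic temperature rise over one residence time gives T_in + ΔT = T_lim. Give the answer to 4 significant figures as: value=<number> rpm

value=14.98 rpm

Throughput in SI: Q_s = 99.0 kg/h ÷ 3600 s/h = 0.0275 kg/s
t_res = M / Q_s = 13.46 ÷ 0.0275 = 489.455 s
Convert to metres: D = 0.1351 m, h = 0.00929 m
Allowable rise: ΔT_a = T_lim − T_in = 299.4 − 205.1 = 94.3 K
Invert ΔT = ηγ̇²t_res/(ρcp) for γ̇: γ̇_max² = ΔT_a ρ cp / (η t_res) = 94.3·1388·2504 / (5144·489.455) = 130.173 s⁻²
γ̇_max = sqrt(130.173) = 11.4094 s⁻¹
N_max = γ̇_max h / (πD) = 11.4094·0.00929/(π·0.1351) = 0.24973 rev/s → ×60 = 14.9838 rpm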